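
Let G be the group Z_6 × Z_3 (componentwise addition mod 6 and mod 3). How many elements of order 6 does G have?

An element (a,b) has order lcm(ord(a), ord(b)); count pairs with lcm equal to 6.
Enumerating gives 8 such elements.

8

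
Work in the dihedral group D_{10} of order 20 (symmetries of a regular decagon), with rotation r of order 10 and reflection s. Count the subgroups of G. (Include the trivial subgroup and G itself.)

|G| = 20, so by Lagrange every subgroup order divides 20. Divisors: 1, 2, 4, 5, 10, 20.
Subgroups by order — order 1: 1; order 2: 11; order 4: 5; order 5: 1; order 10: 3; order 20: 1.
Total: 1 + 11 + 5 + 1 + 3 + 1 = 22.

22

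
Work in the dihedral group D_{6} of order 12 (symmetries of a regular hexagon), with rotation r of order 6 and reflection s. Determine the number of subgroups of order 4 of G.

|G| = 12 and 4 | 12, so subgroups of order 4 are possible by Lagrange.
The subgroups of order 4 are: {e, r^3, r^2s, r^5s}; {e, r^3, s, r^3s}; {e, r^3, rs, r^4s}.
So G has 3 subgroups of order 4.

3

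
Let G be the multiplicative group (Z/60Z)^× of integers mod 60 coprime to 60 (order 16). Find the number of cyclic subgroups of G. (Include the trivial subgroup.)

12

Each element a generates a cyclic subgroup ⟨a⟩; distinct elements may generate the same one (a cyclic group of order d has φ(d) generators).
Cyclic subgroups by order — order 1: 1; order 2: 7; order 4: 4.
Total: 12.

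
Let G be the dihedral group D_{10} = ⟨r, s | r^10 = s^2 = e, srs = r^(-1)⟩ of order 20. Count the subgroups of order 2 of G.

|G| = 20 and 2 | 20, so subgroups of order 2 are possible by Lagrange.
The subgroups of order 2 are: {e, r^2s}; {e, r^3s}; {e, r^4s}; {e, r^5}; … (11 in all).
So G has 11 subgroups of order 2.

11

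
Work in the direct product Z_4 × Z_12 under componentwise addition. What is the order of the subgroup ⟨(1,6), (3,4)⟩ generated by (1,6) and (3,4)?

|⟨(1,6)⟩| = 4 and |⟨(3,4)⟩| = 12, so |H| is a multiple of lcm(4, 12) = 12 and divides |G| = 48.
Closing under the operation: H = {(0,0), (0,2), (0,4), (0,6), (0,8), (0,10), (1,0), (1,2), (1,4), (1,6), (1,8), (1,10), (2,0), (2,2), (2,4), (2,6), (2,8), (2,10), (3,0), (3,2), (3,4), (3,6), (3,8), (3,10)}, so |H| = 24.

24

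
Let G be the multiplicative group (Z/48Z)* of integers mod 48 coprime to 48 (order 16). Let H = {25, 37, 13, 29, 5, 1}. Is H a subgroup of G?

No

|H| = 6 does not divide |G| = 16, so by Lagrange H is not a subgroup.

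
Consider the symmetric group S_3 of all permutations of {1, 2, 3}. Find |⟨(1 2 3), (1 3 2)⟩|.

3

|⟨(1 2 3)⟩| = 3 and |⟨(1 3 2)⟩| = 3, so |H| is a multiple of lcm(3, 3) = 3 and divides |G| = 6.
Closing under the operation: H = {e, (1 2 3), (1 3 2)}, so |H| = 3.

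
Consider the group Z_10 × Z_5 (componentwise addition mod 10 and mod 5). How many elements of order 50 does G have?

0

An element (a,b) has order lcm(ord(a), ord(b)); count pairs with lcm equal to 50.
Enumerating gives 0 such elements.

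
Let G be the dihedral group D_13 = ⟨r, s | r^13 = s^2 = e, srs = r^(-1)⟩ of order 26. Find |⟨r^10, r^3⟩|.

13

|⟨r^10⟩| = 13 and |⟨r^3⟩| = 13, so |H| is a multiple of lcm(13, 13) = 13 and divides |G| = 26.
Closing under the operation: H = {e, r, r^2, r^3, r^4, r^5, r^6, r^7, r^8, r^9, r^10, r^11, r^12}, so |H| = 13.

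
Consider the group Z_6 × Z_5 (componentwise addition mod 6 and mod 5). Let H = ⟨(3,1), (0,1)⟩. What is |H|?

10

|⟨(3,1)⟩| = 10 and |⟨(0,1)⟩| = 5, so |H| is a multiple of lcm(10, 5) = 10 and divides |G| = 30.
Closing under the operation: H = {(0,0), (0,1), (0,2), (0,3), (0,4), (3,0), (3,1), (3,2), (3,3), (3,4)}, so |H| = 10.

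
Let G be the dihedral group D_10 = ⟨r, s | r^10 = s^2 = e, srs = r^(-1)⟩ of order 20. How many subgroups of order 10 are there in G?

3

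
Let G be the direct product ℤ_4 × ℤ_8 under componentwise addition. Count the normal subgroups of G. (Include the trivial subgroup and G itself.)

22

G is abelian, so every subgroup is normal.
G has 22 subgroups in total, hence 22 normal subgroups.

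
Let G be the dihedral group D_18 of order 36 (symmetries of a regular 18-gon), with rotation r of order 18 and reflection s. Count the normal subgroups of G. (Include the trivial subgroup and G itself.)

G has 45 subgroups. Checking conjugation-invariance by order — order 1: 1/1 normal; order 2: 1/19 normal; order 3: 1/1 normal; order 4: 0/9 normal; order 6: 1/7 normal; order 9: 1/1 normal; order 12: 0/3 normal; order 18: 3/3 normal; order 36: 1/1 normal.
Total normal subgroups: 9.

9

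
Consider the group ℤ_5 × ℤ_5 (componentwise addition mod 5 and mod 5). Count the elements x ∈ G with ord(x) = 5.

24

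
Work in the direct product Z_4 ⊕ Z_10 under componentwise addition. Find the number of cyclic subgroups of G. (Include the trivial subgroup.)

Each element a generates a cyclic subgroup ⟨a⟩; distinct elements may generate the same one (a cyclic group of order d has φ(d) generators).
Cyclic subgroups by order — order 1: 1; order 2: 3; order 4: 2; order 5: 1; order 10: 3; order 20: 2.
Total: 12.

12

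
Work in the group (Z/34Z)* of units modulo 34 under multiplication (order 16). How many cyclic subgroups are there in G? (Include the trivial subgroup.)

5

Group the elements of G by the cyclic subgroup they generate; each cyclic subgroup of order d accounts for φ(d) elements.
Cyclic subgroups by order — order 1: 1; order 2: 1; order 4: 1; order 8: 1; order 16: 1.
Total: 5.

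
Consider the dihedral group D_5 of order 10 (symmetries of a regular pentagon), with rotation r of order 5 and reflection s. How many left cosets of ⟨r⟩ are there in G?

2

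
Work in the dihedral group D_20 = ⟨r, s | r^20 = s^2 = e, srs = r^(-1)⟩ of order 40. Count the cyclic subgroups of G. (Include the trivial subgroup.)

Group the elements of G by the cyclic subgroup they generate; each cyclic subgroup of order d accounts for φ(d) elements.
Cyclic subgroups by order — order 1: 1; order 2: 21; order 4: 1; order 5: 1; order 10: 1; order 20: 1.
Total: 26.

26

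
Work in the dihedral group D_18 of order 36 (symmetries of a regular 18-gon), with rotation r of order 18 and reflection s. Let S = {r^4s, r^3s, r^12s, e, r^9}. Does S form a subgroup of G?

|S| = 5 does not divide |G| = 36, so by Lagrange S is not a subgroup.

No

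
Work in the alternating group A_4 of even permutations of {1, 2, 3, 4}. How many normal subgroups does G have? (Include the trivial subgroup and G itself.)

3

G has 10 subgroups. Checking conjugation-invariance by order — order 1: 1/1 normal; order 2: 0/3 normal; order 3: 0/4 normal; order 4: 1/1 normal; order 12: 1/1 normal.
Total normal subgroups: 3.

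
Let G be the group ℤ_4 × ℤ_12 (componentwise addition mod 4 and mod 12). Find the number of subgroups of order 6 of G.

|G| = 48 and 6 | 48, so subgroups of order 6 are possible by Lagrange.
The subgroups of order 6 are: {(0,0), (0,2), (0,4), (0,6), (0,8), (0,10)}; {(0,0), (0,4), (0,8), (2,0), (2,4), (2,8)}; {(0,0), (0,4), (0,8), (2,2), (2,6), (2,10)}.
So G has 3 subgroups of order 6.

3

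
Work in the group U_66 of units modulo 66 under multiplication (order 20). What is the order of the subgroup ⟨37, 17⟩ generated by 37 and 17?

|⟨37⟩| = 5 and |⟨17⟩| = 10, so |H| is a multiple of lcm(5, 10) = 10 and divides |G| = 20.
Closing under the operation: H = {1, 17, 25, 29, 31, 35, 37, 41, 49, 65}, so |H| = 10.

10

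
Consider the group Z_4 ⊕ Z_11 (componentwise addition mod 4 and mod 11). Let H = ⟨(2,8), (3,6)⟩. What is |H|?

44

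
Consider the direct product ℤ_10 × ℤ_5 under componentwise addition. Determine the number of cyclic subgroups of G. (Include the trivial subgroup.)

Group the elements of G by the cyclic subgroup they generate; each cyclic subgroup of order d accounts for φ(d) elements.
Cyclic subgroups by order — order 1: 1; order 2: 1; order 5: 6; order 10: 6.
Total: 14.

14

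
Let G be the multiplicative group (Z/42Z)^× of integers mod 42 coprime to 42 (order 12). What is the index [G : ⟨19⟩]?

|⟨19⟩| = 6 and |G| = 12.
By Lagrange, [G : H] = |G|/|H| = 12/6 = 2.

2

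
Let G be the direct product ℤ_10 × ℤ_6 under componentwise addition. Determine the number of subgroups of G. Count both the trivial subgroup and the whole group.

20

|G| = 60, so by Lagrange every subgroup order divides 60. Divisors: 1, 2, 3, 4, 5, 6, 10, 12, 15, 20, 30, 60.
Subgroups by order — order 1: 1; order 2: 3; order 3: 1; order 4: 1; order 5: 1; order 6: 3; order 10: 3; order 12: 1; order 15: 1; order 20: 1; order 30: 3; order 60: 1.
Total: 1 + 3 + 1 + 1 + 1 + 3 + 3 + 1 + 1 + 1 + 3 + 1 = 20.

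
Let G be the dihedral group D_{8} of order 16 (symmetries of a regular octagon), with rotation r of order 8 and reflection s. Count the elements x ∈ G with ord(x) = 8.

The elements of order 8 are: r, r^3, r^5, r^7.
That's 4.

4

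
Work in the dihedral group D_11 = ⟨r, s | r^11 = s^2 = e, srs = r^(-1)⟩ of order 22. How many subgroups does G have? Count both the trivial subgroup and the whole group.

|G| = 22, so by Lagrange every subgroup order divides 22. Divisors: 1, 2, 11, 22.
Subgroups by order — order 1: 1; order 2: 11; order 11: 1; order 22: 1.
Total: 1 + 11 + 1 + 1 = 14.

14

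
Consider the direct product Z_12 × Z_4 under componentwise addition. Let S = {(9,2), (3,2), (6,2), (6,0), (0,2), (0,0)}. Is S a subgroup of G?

Closure fails: (6,2) + (9,2) = (3,0) ∉ S. So S is not a subgroup.

No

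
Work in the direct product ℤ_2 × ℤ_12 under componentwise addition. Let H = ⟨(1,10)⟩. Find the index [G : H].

4

|⟨(1,10)⟩| = 6 and |G| = 24.
By Lagrange, [G : H] = |G|/|H| = 24/6 = 4.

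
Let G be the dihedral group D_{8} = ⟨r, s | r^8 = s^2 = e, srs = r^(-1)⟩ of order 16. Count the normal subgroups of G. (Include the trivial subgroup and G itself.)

7

G has 19 subgroups. Checking conjugation-invariance by order — order 1: 1/1 normal; order 2: 1/9 normal; order 4: 1/5 normal; order 8: 3/3 normal; order 16: 1/1 normal.
Total normal subgroups: 7.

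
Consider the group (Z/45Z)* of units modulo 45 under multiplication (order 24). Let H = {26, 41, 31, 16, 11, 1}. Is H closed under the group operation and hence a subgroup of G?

|H| = 6 divides |G| = 24, consistent with Lagrange.
H contains the identity, every element's inverse is in H, and H is closed under ·: it is a subgroup.
In fact H = ⟨41⟩.

Yes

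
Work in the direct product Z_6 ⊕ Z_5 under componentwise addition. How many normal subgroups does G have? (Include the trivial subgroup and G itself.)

8

G is abelian, so every subgroup is normal.
G has 8 subgroups in total, hence 8 normal subgroups.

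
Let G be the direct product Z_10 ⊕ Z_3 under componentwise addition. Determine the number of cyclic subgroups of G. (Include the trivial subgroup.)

Group the elements of G by the cyclic subgroup they generate; each cyclic subgroup of order d accounts for φ(d) elements.
Cyclic subgroups by order — order 1: 1; order 2: 1; order 3: 1; order 5: 1; order 6: 1; order 10: 1; order 15: 1; order 30: 1.
Total: 8.

8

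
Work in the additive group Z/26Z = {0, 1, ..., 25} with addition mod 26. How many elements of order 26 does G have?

In a cyclic group of order 26, the number of elements of order d (for d | 26) is φ(d).
φ(26) = 12.

12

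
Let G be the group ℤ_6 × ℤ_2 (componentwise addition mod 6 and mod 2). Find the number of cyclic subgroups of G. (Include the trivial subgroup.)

Each element a generates a cyclic subgroup ⟨a⟩; distinct elements may generate the same one (a cyclic group of order d has φ(d) generators).
Cyclic subgroups by order — order 1: 1; order 2: 3; order 3: 1; order 6: 3.
Total: 8.

8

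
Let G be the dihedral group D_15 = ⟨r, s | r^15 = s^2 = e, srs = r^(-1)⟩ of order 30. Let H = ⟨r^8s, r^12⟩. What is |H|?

|⟨r^8s⟩| = 2 and |⟨r^12⟩| = 5, so |H| is a multiple of lcm(2, 5) = 10 and divides |G| = 30.
Closing under the operation: H = {e, r^3, r^6, r^9, r^12, r^2s, r^5s, r^8s, r^11s, r^14s}, so |H| = 10.

10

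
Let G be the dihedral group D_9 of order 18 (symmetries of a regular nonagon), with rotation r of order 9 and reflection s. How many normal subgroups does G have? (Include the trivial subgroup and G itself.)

4

G has 16 subgroups. Checking conjugation-invariance by order — order 1: 1/1 normal; order 2: 0/9 normal; order 3: 1/1 normal; order 6: 0/3 normal; order 9: 1/1 normal; order 18: 1/1 normal.
Total normal subgroups: 4.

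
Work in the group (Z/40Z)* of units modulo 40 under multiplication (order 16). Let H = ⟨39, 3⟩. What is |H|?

8

|⟨39⟩| = 2 and |⟨3⟩| = 4, so |H| is a multiple of lcm(2, 4) = 4 and divides |G| = 16.
Closing under the operation: H = {1, 3, 9, 13, 27, 31, 37, 39}, so |H| = 8.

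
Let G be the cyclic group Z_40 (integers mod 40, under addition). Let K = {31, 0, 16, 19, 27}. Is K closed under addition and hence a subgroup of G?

16 ∈ K but its inverse 24 ∉ K, so K is not a subgroup.

No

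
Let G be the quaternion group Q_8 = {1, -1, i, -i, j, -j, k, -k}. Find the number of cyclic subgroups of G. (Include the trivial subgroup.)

5

Each element a generates a cyclic subgroup ⟨a⟩; distinct elements may generate the same one (a cyclic group of order d has φ(d) generators).
Cyclic subgroups by order — order 1: 1; order 2: 1; order 4: 3.
Total: 5.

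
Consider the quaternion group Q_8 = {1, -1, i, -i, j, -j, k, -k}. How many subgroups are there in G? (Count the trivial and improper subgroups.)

6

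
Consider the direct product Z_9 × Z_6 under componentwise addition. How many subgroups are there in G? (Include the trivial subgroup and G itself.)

20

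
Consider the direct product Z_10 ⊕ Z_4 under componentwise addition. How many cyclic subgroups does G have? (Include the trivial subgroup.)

Each element a generates a cyclic subgroup ⟨a⟩; distinct elements may generate the same one (a cyclic group of order d has φ(d) generators).
Cyclic subgroups by order — order 1: 1; order 2: 3; order 4: 2; order 5: 1; order 10: 3; order 20: 2.
Total: 12.

12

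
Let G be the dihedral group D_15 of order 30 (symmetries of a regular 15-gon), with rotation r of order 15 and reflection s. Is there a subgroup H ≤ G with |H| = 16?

No

16 does not divide |G| = 30, so by Lagrange no subgroup of order 16 exists.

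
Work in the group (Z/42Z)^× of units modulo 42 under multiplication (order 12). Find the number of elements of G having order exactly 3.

2

The elements of order 3 are: 25, 37.
That's 2.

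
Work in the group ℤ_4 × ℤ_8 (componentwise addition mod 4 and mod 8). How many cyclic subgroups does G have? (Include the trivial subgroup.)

14

Group the elements of G by the cyclic subgroup they generate; each cyclic subgroup of order d accounts for φ(d) elements.
Cyclic subgroups by order — order 1: 1; order 2: 3; order 4: 6; order 8: 4.
Total: 14.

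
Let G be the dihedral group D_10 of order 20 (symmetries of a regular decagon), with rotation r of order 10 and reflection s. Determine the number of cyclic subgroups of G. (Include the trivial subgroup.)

14

A cyclic subgroup of order d is generated by each of its φ(d) elements of order d, so the cyclic subgroups of order d number (#elements of order d)/φ(d).
Cyclic subgroups by order — order 1: 1; order 2: 11; order 5: 1; order 10: 1.
Total: 14.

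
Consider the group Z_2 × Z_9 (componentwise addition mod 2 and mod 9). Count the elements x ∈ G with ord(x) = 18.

An element (a,b) has order lcm(ord(a), ord(b)); count pairs with lcm equal to 18.
Enumerating gives 6 such elements.

6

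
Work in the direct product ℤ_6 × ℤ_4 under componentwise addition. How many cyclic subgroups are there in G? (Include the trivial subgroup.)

12

Group the elements of G by the cyclic subgroup they generate; each cyclic subgroup of order d accounts for φ(d) elements.
Cyclic subgroups by order — order 1: 1; order 2: 3; order 3: 1; order 4: 2; order 6: 3; order 12: 2.
Total: 12.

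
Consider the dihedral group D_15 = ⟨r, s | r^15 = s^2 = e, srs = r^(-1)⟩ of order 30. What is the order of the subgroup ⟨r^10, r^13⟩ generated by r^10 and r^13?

15

|⟨r^10⟩| = 3 and |⟨r^13⟩| = 15, so |H| is a multiple of lcm(3, 15) = 15 and divides |G| = 30.
Closing under the operation: H = {e, r, r^2, r^3, r^4, r^5, r^6, r^7, r^8, r^9, r^10, r^11, r^12, r^13, r^14}, so |H| = 15.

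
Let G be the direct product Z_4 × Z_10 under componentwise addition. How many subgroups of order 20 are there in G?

3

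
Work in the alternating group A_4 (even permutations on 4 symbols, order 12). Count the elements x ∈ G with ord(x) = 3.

The elements of order 3 are: (2 3 4), (2 4 3), (1 2 3), (1 2 4), (1 3 2), (1 3 4), (1 4 2), (1 4 3).
That's 8.

8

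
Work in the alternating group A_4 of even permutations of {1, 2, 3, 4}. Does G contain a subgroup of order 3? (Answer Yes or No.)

Yes

3 | 12. A subgroup of order 3 is {e, (1 2 3), (1 3 2)}.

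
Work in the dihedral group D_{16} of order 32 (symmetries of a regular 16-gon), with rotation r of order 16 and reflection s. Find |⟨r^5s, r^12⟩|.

|⟨r^5s⟩| = 2 and |⟨r^12⟩| = 4, so |H| is a multiple of lcm(2, 4) = 4 and divides |G| = 32.
Closing under the operation: H = {e, r^4, r^8, r^12, rs, r^5s, r^9s, r^13s}, so |H| = 8.

8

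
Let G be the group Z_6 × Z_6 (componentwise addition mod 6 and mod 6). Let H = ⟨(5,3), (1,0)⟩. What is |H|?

|⟨(5,3)⟩| = 6 and |⟨(1,0)⟩| = 6, so |H| is a multiple of lcm(6, 6) = 6 and divides |G| = 36.
Closing under the operation: H = {(0,0), (0,3), (1,0), (1,3), (2,0), (2,3), (3,0), (3,3), (4,0), (4,3), (5,0), (5,3)}, so |H| = 12.

12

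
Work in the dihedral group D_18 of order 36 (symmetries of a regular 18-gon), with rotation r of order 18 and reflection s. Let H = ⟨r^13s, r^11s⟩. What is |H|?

18

|⟨r^13s⟩| = 2 and |⟨r^11s⟩| = 2, so |H| is a multiple of lcm(2, 2) = 2 and divides |G| = 36.
Closing under the operation: H = {e, r^2, r^4, r^6, r^8, r^10, r^12, r^14, r^16, rs, r^3s, r^5s, r^7s, r^9s, r^11s, r^13s, r^15s, r^17s}, so |H| = 18.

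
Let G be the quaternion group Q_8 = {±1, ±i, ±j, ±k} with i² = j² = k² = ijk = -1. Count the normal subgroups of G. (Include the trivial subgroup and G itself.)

G has 6 subgroups. Checking conjugation-invariance by order — order 1: 1/1 normal; order 2: 1/1 normal; order 4: 3/3 normal; order 8: 1/1 normal.
Total normal subgroups: 6.

6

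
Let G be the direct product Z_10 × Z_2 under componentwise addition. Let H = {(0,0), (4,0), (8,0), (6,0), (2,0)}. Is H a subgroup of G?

Yes

|H| = 5 divides |G| = 20, consistent with Lagrange.
H contains the identity, every element's inverse is in H, and H is closed under +: it is a subgroup.
In fact H = ⟨(4,0)⟩.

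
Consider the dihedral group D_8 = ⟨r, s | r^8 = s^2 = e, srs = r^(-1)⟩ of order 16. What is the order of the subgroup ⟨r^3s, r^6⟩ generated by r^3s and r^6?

8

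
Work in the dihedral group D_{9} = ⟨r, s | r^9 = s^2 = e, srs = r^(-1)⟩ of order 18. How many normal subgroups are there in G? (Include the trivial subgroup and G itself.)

4

G has 16 subgroups. Checking conjugation-invariance by order — order 1: 1/1 normal; order 2: 0/9 normal; order 3: 1/1 normal; order 6: 0/3 normal; order 9: 1/1 normal; order 18: 1/1 normal.
Total normal subgroups: 4.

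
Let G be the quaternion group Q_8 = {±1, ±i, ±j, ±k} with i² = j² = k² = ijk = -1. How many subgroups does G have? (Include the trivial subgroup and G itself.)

6

|G| = 8, so by Lagrange every subgroup order divides 8. Divisors: 1, 2, 4, 8.
Subgroups by order — order 1: 1; order 2: 1; order 4: 3; order 8: 1.
Total: 1 + 1 + 3 + 1 = 6.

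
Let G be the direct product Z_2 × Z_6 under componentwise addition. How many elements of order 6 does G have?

6

An element (a,b) has order lcm(ord(a), ord(b)); count pairs with lcm equal to 6.
Enumerating gives 6 such elements.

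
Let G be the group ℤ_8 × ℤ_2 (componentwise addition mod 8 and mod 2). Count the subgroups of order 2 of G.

|G| = 16 and 2 | 16, so subgroups of order 2 are possible by Lagrange.
The subgroups of order 2 are: {(0,0), (0,1)}; {(0,0), (4,0)}; {(0,0), (4,1)}.
So G has 3 subgroups of order 2.

3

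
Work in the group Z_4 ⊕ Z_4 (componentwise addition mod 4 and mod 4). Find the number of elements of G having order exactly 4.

An element (a,b) has order lcm(ord(a), ord(b)); count pairs with lcm equal to 4.
Enumerating gives 12 such elements.

12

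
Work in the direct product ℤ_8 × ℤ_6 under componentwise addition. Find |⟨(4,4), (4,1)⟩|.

12

|⟨(4,4)⟩| = 6 and |⟨(4,1)⟩| = 6, so |H| is a multiple of lcm(6, 6) = 6 and divides |G| = 48.
Closing under the operation: H = {(0,0), (0,1), (0,2), (0,3), (0,4), (0,5), (4,0), (4,1), (4,2), (4,3), (4,4), (4,5)}, so |H| = 12.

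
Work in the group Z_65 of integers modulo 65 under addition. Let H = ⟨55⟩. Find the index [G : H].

5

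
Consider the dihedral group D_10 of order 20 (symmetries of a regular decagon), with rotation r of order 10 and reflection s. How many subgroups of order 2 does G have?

11

|G| = 20 and 2 | 20, so subgroups of order 2 are possible by Lagrange.
The subgroups of order 2 are: {e, r^2s}; {e, r^3s}; {e, r^4s}; {e, r^5}; … (11 in all).
So G has 11 subgroups of order 2.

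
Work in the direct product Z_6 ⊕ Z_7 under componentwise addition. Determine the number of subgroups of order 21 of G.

|G| = 42 and 21 | 42, so subgroups of order 21 are possible by Lagrange.
The subgroups of order 21 are: {(0,0), (0,1), (0,2), (0,3), (0,4), (0,5), (0,6), (2,0), (2,1), (2,2), (2,3), (2,4), (2,5), (2,6), (4,0), (4,1), (4,2), (4,3), (4,4), (4,5), (4,6)}.
So G has 1 subgroup of order 21.

1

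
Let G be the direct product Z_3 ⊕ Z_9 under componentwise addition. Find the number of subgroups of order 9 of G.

4

|G| = 27 and 9 | 27, so subgroups of order 9 are possible by Lagrange.
The subgroups of order 9 are: {(0,0), (0,1), (0,2), (0,3), (0,4), (0,5), (0,6), (0,7), (0,8)}; {(0,0), (0,3), (0,6), (1,0), (1,3), (1,6), (2,0), (2,3), (2,6)}; {(0,0), (0,3), (0,6), (1,1), (1,4), (1,7), (2,2), (2,5), (2,8)}; {(0,0), (0,3), (0,6), (1,2), (1,5), (1,8), (2,1), (2,4), (2,7)}.
So G has 4 subgroups of order 9.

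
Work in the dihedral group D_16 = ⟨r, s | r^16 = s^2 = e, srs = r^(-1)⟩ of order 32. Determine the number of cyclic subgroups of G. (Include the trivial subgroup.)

21

Each element a generates a cyclic subgroup ⟨a⟩; distinct elements may generate the same one (a cyclic group of order d has φ(d) generators).
Cyclic subgroups by order — order 1: 1; order 2: 17; order 4: 1; order 8: 1; order 16: 1.
Total: 21.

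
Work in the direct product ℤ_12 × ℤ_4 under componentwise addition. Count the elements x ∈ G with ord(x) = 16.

0

An element (a,b) has order lcm(ord(a), ord(b)); count pairs with lcm equal to 16.
Enumerating gives 0 such elements.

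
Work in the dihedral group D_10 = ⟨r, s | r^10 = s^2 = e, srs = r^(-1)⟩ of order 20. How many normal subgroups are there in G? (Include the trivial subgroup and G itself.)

7

G has 22 subgroups. Checking conjugation-invariance by order — order 1: 1/1 normal; order 2: 1/11 normal; order 4: 0/5 normal; order 5: 1/1 normal; order 10: 3/3 normal; order 20: 1/1 normal.
Total normal subgroups: 7.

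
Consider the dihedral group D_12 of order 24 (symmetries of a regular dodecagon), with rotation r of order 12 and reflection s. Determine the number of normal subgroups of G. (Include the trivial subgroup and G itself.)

G has 34 subgroups. Checking conjugation-invariance by order — order 1: 1/1 normal; order 2: 1/13 normal; order 3: 1/1 normal; order 4: 1/7 normal; order 6: 1/5 normal; order 8: 0/3 normal; order 12: 3/3 normal; order 24: 1/1 normal.
Total normal subgroups: 9.

9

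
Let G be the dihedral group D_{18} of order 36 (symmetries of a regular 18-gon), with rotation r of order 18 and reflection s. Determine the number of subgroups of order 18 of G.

3

|G| = 36 and 18 | 36, so subgroups of order 18 are possible by Lagrange.
The subgroups of order 18 are: {e, r, r^2, r^3, r^4, r^5, r^6, r^7, r^8, r^9, r^10, r^11, r^12, r^13, r^14, r^15, r^16, r^17}; {e, r^2, r^4, r^6, r^8, r^10, r^12, r^14, r^16, s, r^2s, r^4s, r^6s, r^8s, r^10s, r^12s, r^14s, r^16s}; {e, r^2, r^4, r^6, r^8, r^10, r^12, r^14, r^16, rs, r^3s, r^5s, r^7s, r^9s, r^11s, r^13s, r^15s, r^17s}.
So G has 3 subgroups of order 18.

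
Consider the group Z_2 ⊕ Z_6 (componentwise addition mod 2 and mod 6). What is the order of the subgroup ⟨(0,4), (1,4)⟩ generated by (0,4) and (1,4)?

|⟨(0,4)⟩| = 3 and |⟨(1,4)⟩| = 6, so |H| is a multiple of lcm(3, 6) = 6 and divides |G| = 12.
Closing under the operation: H = {(0,0), (0,2), (0,4), (1,0), (1,2), (1,4)}, so |H| = 6.

6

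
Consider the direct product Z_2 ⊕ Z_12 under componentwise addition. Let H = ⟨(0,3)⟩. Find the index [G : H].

|⟨(0,3)⟩| = 4 and |G| = 24.
By Lagrange, [G : H] = |G|/|H| = 24/4 = 6.

6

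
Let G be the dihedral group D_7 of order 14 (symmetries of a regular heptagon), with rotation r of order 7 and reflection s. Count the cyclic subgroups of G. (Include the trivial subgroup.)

9

Group the elements of G by the cyclic subgroup they generate; each cyclic subgroup of order d accounts for φ(d) elements.
Cyclic subgroups by order — order 1: 1; order 2: 7; order 7: 1.
Total: 9.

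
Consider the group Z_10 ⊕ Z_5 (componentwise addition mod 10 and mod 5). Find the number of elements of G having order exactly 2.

1

An element (a,b) has order lcm(ord(a), ord(b)); count pairs with lcm equal to 2.
Enumerating gives 1 such elements.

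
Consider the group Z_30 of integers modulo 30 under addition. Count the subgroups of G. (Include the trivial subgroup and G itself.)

8

A cyclic group of order 30 has exactly one subgroup for each divisor of 30.
Divisors of 30: 1, 2, 3, 5, 6, 10, 15, 30.
So Z_30 has 8 subgroups.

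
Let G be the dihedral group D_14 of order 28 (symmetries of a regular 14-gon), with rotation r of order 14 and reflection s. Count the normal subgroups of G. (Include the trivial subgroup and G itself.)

7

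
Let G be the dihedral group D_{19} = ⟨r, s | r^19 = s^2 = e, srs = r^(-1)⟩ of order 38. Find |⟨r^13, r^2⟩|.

19

|⟨r^13⟩| = 19 and |⟨r^2⟩| = 19, so |H| is a multiple of lcm(19, 19) = 19 and divides |G| = 38.
Closing under the operation: H = {e, r, r^2, r^3, r^4, r^5, r^6, r^7, r^8, r^9, r^10, r^11, r^12, r^13, r^14, r^15, r^16, r^17, r^18}, so |H| = 19.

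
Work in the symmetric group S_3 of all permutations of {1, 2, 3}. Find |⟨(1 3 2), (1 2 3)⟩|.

3

|⟨(1 3 2)⟩| = 3 and |⟨(1 2 3)⟩| = 3, so |H| is a multiple of lcm(3, 3) = 3 and divides |G| = 6.
Closing under the operation: H = {e, (1 2 3), (1 3 2)}, so |H| = 3.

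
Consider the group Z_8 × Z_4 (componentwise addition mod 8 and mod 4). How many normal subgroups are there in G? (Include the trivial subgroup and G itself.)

22

G is abelian, so every subgroup is normal.
G has 22 subgroups in total, hence 22 normal subgroups.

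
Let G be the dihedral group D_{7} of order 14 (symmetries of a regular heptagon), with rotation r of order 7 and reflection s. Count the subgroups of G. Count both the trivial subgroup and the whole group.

|G| = 14, so by Lagrange every subgroup order divides 14. Divisors: 1, 2, 7, 14.
Subgroups by order — order 1: 1; order 2: 7; order 7: 1; order 14: 1.
Total: 1 + 7 + 1 + 1 = 10.

10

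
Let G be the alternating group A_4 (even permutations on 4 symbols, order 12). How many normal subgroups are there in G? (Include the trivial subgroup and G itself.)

3

G has 10 subgroups. Checking conjugation-invariance by order — order 1: 1/1 normal; order 2: 0/3 normal; order 3: 0/4 normal; order 4: 1/1 normal; order 12: 1/1 normal.
Total normal subgroups: 3.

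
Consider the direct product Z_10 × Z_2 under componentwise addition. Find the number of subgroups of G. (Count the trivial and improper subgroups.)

10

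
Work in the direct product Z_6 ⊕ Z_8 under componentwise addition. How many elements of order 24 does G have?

An element (a,b) has order lcm(ord(a), ord(b)); count pairs with lcm equal to 24.
Enumerating gives 16 such elements.

16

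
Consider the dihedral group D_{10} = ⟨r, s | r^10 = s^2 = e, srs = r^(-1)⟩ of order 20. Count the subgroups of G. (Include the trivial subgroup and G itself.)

22

|G| = 20, so by Lagrange every subgroup order divides 20. Divisors: 1, 2, 4, 5, 10, 20.
Subgroups by order — order 1: 1; order 2: 11; order 4: 5; order 5: 1; order 10: 3; order 20: 1.
Total: 1 + 11 + 5 + 1 + 3 + 1 = 22.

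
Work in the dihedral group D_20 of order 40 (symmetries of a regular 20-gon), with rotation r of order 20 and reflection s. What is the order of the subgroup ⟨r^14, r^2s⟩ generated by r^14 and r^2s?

20

|⟨r^14⟩| = 10 and |⟨r^2s⟩| = 2, so |H| is a multiple of lcm(10, 2) = 10 and divides |G| = 40.
Closing under the operation: H = {e, r^2, r^4, r^6, r^8, r^10, r^12, r^14, r^16, r^18, s, r^2s, r^4s, r^6s, r^8s, r^10s, r^12s, r^14s, r^16s, r^18s}, so |H| = 20.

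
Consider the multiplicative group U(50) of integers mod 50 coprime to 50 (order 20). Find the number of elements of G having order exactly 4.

2

The elements of order 4 are: 7, 43.
That's 2.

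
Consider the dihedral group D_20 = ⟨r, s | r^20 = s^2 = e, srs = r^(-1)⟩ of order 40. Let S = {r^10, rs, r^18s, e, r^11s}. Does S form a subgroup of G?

No

Closure fails: r^11s · r^18s = r^13 ∉ S. So S is not a subgroup.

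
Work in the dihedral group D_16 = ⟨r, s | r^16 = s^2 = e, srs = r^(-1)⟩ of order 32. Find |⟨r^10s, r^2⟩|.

16

|⟨r^10s⟩| = 2 and |⟨r^2⟩| = 8, so |H| is a multiple of lcm(2, 8) = 8 and divides |G| = 32.
Closing under the operation: H = {e, r^2, r^4, r^6, r^8, r^10, r^12, r^14, s, r^2s, r^4s, r^6s, r^8s, r^10s, r^12s, r^14s}, so |H| = 16.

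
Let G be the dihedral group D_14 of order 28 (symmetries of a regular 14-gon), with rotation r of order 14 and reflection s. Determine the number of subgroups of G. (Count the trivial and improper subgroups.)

28

|G| = 28, so by Lagrange every subgroup order divides 28. Divisors: 1, 2, 4, 7, 14, 28.
Subgroups by order — order 1: 1; order 2: 15; order 4: 7; order 7: 1; order 14: 3; order 28: 1.
Total: 1 + 15 + 7 + 1 + 3 + 1 = 28.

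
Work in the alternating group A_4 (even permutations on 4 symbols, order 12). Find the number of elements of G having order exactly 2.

3

The elements of order 2 are: (1 2)(3 4), (1 3)(2 4), (1 4)(2 3).
That's 3.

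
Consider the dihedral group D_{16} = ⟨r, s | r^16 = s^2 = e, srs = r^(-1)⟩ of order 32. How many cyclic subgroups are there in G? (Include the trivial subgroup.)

Each element a generates a cyclic subgroup ⟨a⟩; distinct elements may generate the same one (a cyclic group of order d has φ(d) generators).
Cyclic subgroups by order — order 1: 1; order 2: 17; order 4: 1; order 8: 1; order 16: 1.
Total: 21.

21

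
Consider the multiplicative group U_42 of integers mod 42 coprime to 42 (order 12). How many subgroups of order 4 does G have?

|G| = 12 and 4 | 12, so subgroups of order 4 are possible by Lagrange.
The subgroups of order 4 are: {1, 13, 29, 41}.
So G has 1 subgroup of order 4.

1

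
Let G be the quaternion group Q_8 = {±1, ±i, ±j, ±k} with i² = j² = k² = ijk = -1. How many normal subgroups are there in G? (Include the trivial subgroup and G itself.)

G has 6 subgroups. Checking conjugation-invariance by order — order 1: 1/1 normal; order 2: 1/1 normal; order 4: 3/3 normal; order 8: 1/1 normal.
Total normal subgroups: 6.

6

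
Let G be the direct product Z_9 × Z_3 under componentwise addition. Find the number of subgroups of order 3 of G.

|G| = 27 and 3 | 27, so subgroups of order 3 are possible by Lagrange.
The subgroups of order 3 are: {(0,0), (0,1), (0,2)}; {(0,0), (3,0), (6,0)}; {(0,0), (3,1), (6,2)}; {(0,0), (3,2), (6,1)}.
So G has 4 subgroups of order 3.

4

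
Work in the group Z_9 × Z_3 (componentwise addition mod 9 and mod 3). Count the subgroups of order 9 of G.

4

|G| = 27 and 9 | 27, so subgroups of order 9 are possible by Lagrange.
The subgroups of order 9 are: {(0,0), (0,1), (0,2), (3,0), (3,1), (3,2), (6,0), (6,1), (6,2)}; {(0,0), (1,0), (2,0), (3,0), (4,0), (5,0), (6,0), (7,0), (8,0)}; {(0,0), (1,1), (2,2), (3,0), (4,1), (5,2), (6,0), (7,1), (8,2)}; {(0,0), (1,2), (2,1), (3,0), (4,2), (5,1), (6,0), (7,2), (8,1)}.
So G has 4 subgroups of order 9.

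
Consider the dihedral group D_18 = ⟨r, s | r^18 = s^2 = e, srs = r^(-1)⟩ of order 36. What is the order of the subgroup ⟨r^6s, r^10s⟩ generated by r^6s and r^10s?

|⟨r^6s⟩| = 2 and |⟨r^10s⟩| = 2, so |H| is a multiple of lcm(2, 2) = 2 and divides |G| = 36.
Closing under the operation: H = {e, r^2, r^4, r^6, r^8, r^10, r^12, r^14, r^16, s, r^2s, r^4s, r^6s, r^8s, r^10s, r^12s, r^14s, r^16s}, so |H| = 18.

18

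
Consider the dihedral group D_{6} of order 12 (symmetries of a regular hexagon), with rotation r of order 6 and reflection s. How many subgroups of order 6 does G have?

3

|G| = 12 and 6 | 12, so subgroups of order 6 are possible by Lagrange.
The subgroups of order 6 are: {e, r, r^2, r^3, r^4, r^5}; {e, r^2, r^4, s, r^2s, r^4s}; {e, r^2, r^4, rs, r^3s, r^5s}.
So G has 3 subgroups of order 6.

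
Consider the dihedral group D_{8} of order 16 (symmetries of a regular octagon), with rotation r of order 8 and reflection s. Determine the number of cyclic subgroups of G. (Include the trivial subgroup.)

12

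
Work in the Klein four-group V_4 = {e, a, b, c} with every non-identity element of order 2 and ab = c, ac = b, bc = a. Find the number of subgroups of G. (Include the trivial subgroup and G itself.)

5

|G| = 4, so by Lagrange every subgroup order divides 4. Divisors: 1, 2, 4.
Subgroups by order — order 1: 1; order 2: 3; order 4: 1.
Total: 1 + 3 + 1 = 5.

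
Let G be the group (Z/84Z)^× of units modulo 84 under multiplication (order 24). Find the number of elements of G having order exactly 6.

14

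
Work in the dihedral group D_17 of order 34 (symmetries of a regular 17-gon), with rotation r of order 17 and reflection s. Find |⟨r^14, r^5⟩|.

|⟨r^14⟩| = 17 and |⟨r^5⟩| = 17, so |H| is a multiple of lcm(17, 17) = 17 and divides |G| = 34.
Closing under the operation: H = {e, r, r^2, r^3, r^4, r^5, r^6, r^7, r^8, r^9, r^10, r^11, r^12, r^13, r^14, r^15, r^16}, so |H| = 17.

17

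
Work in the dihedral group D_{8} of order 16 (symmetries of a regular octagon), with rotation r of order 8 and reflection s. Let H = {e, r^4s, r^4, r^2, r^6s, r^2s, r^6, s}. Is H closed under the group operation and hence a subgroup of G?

|H| = 8 divides |G| = 16, consistent with Lagrange.
H contains the identity, every element's inverse is in H, and H is closed under ·: it is a subgroup.

Yes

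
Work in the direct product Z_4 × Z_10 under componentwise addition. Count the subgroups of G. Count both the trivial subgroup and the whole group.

16

|G| = 40, so by Lagrange every subgroup order divides 40. Divisors: 1, 2, 4, 5, 8, 10, 20, 40.
Subgroups by order — order 1: 1; order 2: 3; order 4: 3; order 5: 1; order 8: 1; order 10: 3; order 20: 3; order 40: 1.
Total: 1 + 3 + 3 + 1 + 1 + 3 + 3 + 1 = 16.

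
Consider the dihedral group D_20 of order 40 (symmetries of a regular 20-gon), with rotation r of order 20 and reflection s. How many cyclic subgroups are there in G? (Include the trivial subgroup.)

A cyclic subgroup of order d is generated by each of its φ(d) elements of order d, so the cyclic subgroups of order d number (#elements of order d)/φ(d).
Cyclic subgroups by order — order 1: 1; order 2: 21; order 4: 1; order 5: 1; order 10: 1; order 20: 1.
Total: 26.

26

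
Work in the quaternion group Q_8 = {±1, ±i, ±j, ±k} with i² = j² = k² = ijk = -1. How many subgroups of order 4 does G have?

|G| = 8 and 4 | 8, so subgroups of order 4 are possible by Lagrange.
The subgroups of order 4 are: {1, -1, i, -i}; {1, -1, j, -j}; {1, -1, k, -k}.
So G has 3 subgroups of order 4.

3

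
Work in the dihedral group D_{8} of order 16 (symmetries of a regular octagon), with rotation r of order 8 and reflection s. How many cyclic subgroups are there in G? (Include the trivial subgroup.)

12

Group the elements of G by the cyclic subgroup they generate; each cyclic subgroup of order d accounts for φ(d) elements.
Cyclic subgroups by order — order 1: 1; order 2: 9; order 4: 1; order 8: 1.
Total: 12.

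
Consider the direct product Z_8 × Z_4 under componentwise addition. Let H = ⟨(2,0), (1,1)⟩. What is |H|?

|⟨(2,0)⟩| = 4 and |⟨(1,1)⟩| = 8, so |H| is a multiple of lcm(4, 8) = 8 and divides |G| = 32.
Closing under the operation: H = {(0,0), (0,2), (1,1), (1,3), (2,0), (2,2), (3,1), (3,3), (4,0), (4,2), (5,1), (5,3), (6,0), (6,2), (7,1), (7,3)}, so |H| = 16.

16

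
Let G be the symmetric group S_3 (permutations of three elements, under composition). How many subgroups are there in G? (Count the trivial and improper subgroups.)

6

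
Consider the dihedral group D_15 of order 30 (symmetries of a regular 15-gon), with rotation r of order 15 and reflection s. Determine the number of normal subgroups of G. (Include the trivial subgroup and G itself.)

G has 28 subgroups. Checking conjugation-invariance by order — order 1: 1/1 normal; order 2: 0/15 normal; order 3: 1/1 normal; order 5: 1/1 normal; order 6: 0/5 normal; order 10: 0/3 normal; order 15: 1/1 normal; order 30: 1/1 normal.
Total normal subgroups: 5.

5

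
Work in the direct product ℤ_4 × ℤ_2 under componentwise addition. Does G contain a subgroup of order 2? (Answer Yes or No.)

2 | 8. A subgroup of order 2 is {(0,0), (0,1)}.

Yes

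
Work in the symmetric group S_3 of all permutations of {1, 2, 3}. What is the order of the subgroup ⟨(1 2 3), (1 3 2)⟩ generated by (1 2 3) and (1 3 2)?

3

|⟨(1 2 3)⟩| = 3 and |⟨(1 3 2)⟩| = 3, so |H| is a multiple of lcm(3, 3) = 3 and divides |G| = 6.
Closing under the operation: H = {e, (1 2 3), (1 3 2)}, so |H| = 3.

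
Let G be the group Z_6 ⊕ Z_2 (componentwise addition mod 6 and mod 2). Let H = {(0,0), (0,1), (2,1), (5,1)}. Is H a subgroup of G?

No

(2,1) ∈ H but its inverse (4,1) ∉ H, so H is not a subgroup.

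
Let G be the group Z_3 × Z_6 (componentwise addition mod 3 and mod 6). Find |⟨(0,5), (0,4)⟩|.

6

|⟨(0,5)⟩| = 6 and |⟨(0,4)⟩| = 3, so |H| is a multiple of lcm(6, 3) = 6 and divides |G| = 18.
Closing under the operation: H = {(0,0), (0,1), (0,2), (0,3), (0,4), (0,5)}, so |H| = 6.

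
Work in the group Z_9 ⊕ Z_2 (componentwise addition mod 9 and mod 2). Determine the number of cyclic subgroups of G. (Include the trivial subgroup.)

Group the elements of G by the cyclic subgroup they generate; each cyclic subgroup of order d accounts for φ(d) elements.
Cyclic subgroups by order — order 1: 1; order 2: 1; order 3: 1; order 6: 1; order 9: 1; order 18: 1.
Total: 6.

6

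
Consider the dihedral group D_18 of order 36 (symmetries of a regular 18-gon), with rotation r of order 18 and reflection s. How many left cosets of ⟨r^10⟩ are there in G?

4

|⟨r^10⟩| = 9 and |G| = 36.
By Lagrange, [G : H] = |G|/|H| = 36/9 = 4.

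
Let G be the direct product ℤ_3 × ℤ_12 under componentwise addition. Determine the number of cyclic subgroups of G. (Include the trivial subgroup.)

15

Group the elements of G by the cyclic subgroup they generate; each cyclic subgroup of order d accounts for φ(d) elements.
Cyclic subgroups by order — order 1: 1; order 2: 1; order 3: 4; order 4: 1; order 6: 4; order 12: 4.
Total: 15.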